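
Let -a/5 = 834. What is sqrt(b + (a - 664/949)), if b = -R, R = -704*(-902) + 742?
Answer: 2*I*sqrt(144078305514)/949 ≈ 799.95*I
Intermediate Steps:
a = -4170 (a = -5*834 = -4170)
R = 635750 (R = 635008 + 742 = 635750)
b = -635750 (b = -1*635750 = -635750)
sqrt(b + (a - 664/949)) = sqrt(-635750 + (-4170 - 664/949)) = sqrt(-635750 - 3957994/949) = sqrt(-607284744/949) = 2*I*sqrt(144078305514)/949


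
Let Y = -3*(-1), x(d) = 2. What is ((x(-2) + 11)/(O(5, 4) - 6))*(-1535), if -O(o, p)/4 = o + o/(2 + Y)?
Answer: 3991/6 ≈ 665.17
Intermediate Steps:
Y = 3
O(o, p) = -24*o/5 (O(o, p) = -4*(o + o/(2 + 3)) = -4*(o + o/5) = -24*o/5)
((x(-2) + 11)/(O(5, 4) - 6))*(-1535) = ((2 + 11)/(-24/5*5 - 6))*(-1535) = (13/(-24 - 6))*(-1535) = (13/(-30))*(-1535) = (13*(-1/30))*(-1535) = -13/30*(-1535) = 3991/6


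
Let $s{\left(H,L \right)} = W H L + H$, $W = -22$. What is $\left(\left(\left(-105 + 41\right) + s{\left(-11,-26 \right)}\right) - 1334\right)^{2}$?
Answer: $59305401$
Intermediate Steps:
$s{\left(H,L \right)} = H - 22 H L$ ($s{\left(H,L \right)} = - 22 H L + H = H - 22 H L$)
$\left(\left(\left(-105 + 41\right) + s{\left(-11,-26 \right)}\right) - 1334\right)^{2} = \left(\left(\left(-105 + 41\right) - 11 \left(1 - -572\right)\right) - 1334\right)^{2} = \left(\left(-64 - 11 \left(1 + 572\right)\right) - 1334\right)^{2} = \left(\left(-64 - 6303\right) - 1334\right)^{2} = \left(-6367 - 1334\right)^{2} = \left(-7701\right)^{2} = 59305401$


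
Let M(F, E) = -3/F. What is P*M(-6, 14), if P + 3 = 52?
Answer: 49/2 ≈ 24.500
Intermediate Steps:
P = 49 (P = -3 + 52 = 49)
P*M(-6, 14) = 49*(-3/(-6)) = 49*(-3*(-⅙)) = 49*(½) = 49/2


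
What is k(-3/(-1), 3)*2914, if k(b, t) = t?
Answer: 8742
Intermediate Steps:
k(-3/(-1), 3)*2914 = 3*2914 = 8742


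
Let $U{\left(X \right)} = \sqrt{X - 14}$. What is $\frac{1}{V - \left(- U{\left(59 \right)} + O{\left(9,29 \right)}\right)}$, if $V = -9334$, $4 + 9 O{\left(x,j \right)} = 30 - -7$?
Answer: $- \frac{84039}{784727764} - \frac{27 \sqrt{5}}{784727764} \approx -0.00010717$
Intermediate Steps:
$O{\left(x,j \right)} = \frac{11}{3}$ ($O{\left(x,j \right)} = - \frac{4}{9} + \frac{30 - -7}{9} = - \frac{4}{9} + \frac{30 + 7}{9} = - \frac{4}{9} + \frac{1}{9} \cdot 37 = - \frac{4}{9} + \frac{37}{9} = \frac{11}{3}$)
$U{\left(X \right)} = \sqrt{-14 + X}$ ($U{\left(X \right)} = \sqrt{X + \left(-27 + 13\right)} = \sqrt{X - 14} = \sqrt{-14 + X}$)
$\frac{1}{V - \left(- U{\left(59 \right)} + O{\left(9,29 \right)}\right)} = \frac{1}{-9334 + \left(\sqrt{-14 + 59} - \frac{11}{3}\right)} = \frac{1}{-9334 - \left(\frac{11}{3} - \sqrt{45}\right)} = \frac{1}{-9334 - \left(\frac{11}{3} - 3 \sqrt{5}\right)} = \frac{1}{- \frac{28013}{3} + 3 \sqrt{5}}$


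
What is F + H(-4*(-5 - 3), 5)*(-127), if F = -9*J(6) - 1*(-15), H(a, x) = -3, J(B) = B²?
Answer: 72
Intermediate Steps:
F = -309 (F = -9*6² - 1*(-15) = -9*36 + 15 = -324 + 15 = -309)
F + H(-4*(-5 - 3), 5)*(-127) = -309 - 3*(-127) = -309 + 381 = 72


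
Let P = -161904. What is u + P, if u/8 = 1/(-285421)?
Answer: -46210801592/285421 ≈ -1.6190e+5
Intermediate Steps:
u = -8/285421 (u = 8/(-285421) = 8*(-1/285421) = -8/285421 ≈ -2.8029e-5)
u + P = -8/285421 - 161904 = -46210801592/285421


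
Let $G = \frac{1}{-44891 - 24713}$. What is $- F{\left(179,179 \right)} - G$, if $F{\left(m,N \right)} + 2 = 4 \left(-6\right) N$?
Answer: $\frac{299157993}{69604} \approx 4298.0$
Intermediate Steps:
$F{\left(m,N \right)} = -2 - 24 N$ ($F{\left(m,N \right)} = -2 + 4 \left(-6\right) N = -2 - 24 N$)
$G = - \frac{1}{69604}$ ($G = \frac{1}{-69604} = - \frac{1}{69604} \approx -1.4367 \cdot 10^{-5}$)
$- F{\left(179,179 \right)} - G = - (-2 - 4296) - - \frac{1}{69604} = - (-2 - 4296) + \frac{1}{69604} = \left(-1\right) \left(-4298\right) + \frac{1}{69604} = 4298 + \frac{1}{69604} = \frac{299157993}{69604}$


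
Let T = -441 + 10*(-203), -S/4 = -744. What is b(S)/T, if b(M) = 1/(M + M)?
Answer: -1/14707392 ≈ -6.7993e-8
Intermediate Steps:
S = 2976 (S = -4*(-744) = 2976)
T = -2471 (T = -441 - 2030 = -2471)
b(M) = 1/(2*M)
b(S)/T = ((½)/2976)/(-2471) = ((½)*(1/2976))*(-1/2471) = (1/5952)*(-1/2471) = -1/14707392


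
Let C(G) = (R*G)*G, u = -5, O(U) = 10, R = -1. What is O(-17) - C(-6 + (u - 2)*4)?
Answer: 1166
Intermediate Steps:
C(G) = -G**2 (C(G) = (-G)*G = -G**2)
O(-17) - C(-6 + (u - 2)*4) = 10 - (-1)*(-6 + (-5 - 2)*4)**2 = 10 - (-1)*(-6 - 7*4)**2 = 10 - (-1)*(-6 - 28)**2 = 10 - (-1)*(-34)**2 = 10 - (-1)*1156 = 10 - 1*(-1156) = 10 + 1156 = 1166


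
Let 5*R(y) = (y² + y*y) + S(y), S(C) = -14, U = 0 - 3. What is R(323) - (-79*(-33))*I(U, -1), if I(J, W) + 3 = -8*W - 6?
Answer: 221679/5 ≈ 44336.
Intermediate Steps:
U = -3
I(J, W) = -9 - 8*W (I(J, W) = -3 + (-8*W - 6) = -3 + (-6 - 8*W) = -9 - 8*W)
R(y) = -14/5 + 2*y²/5 (R(y) = ((y² + y*y) - 14)/5 = ((y² + y²) - 14)/5 = (2*y² - 14)/5 = (-14 + 2*y²)/5 = -14/5 + 2*y²/5)
R(323) - (-79*(-33))*I(U, -1) = (-14/5 + (⅖)*323²) - (-79*(-33))*(-9 - 8*(-1)) = (-14/5 + (⅖)*104329) - 2607*(-9 + 8) = (-14/5 + 208658/5) - 2607*(-1) = 208644/5 - 1*(-2607) = 208644/5 + 2607 = 221679/5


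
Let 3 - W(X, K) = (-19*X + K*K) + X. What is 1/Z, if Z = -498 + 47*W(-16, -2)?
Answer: -1/14081 ≈ -7.1018e-5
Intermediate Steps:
W(X, K) = 3 - K**2 + 18*X (W(X, K) = 3 - ((-19*X + K*K) + X) = 3 - ((-19*X + K**2) + X) = 3 - ((K**2 - 19*X) + X) = 3 - (K**2 - 18*X) = 3 + (-K**2 + 18*X) = 3 - K**2 + 18*X)
Z = -14081 (Z = -498 + 47*(3 - 1*(-2)**2 + 18*(-16)) = -498 + 47*(3 - 1*4 - 288) = -498 + 47*(3 - 4 - 288) = -498 + 47*(-289) = -498 - 13583 = -14081)
1/Z = 1/(-14081) = -1/14081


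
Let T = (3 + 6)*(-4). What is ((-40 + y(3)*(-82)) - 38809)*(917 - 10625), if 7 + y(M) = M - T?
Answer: 402619884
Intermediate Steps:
T = -36 (T = 9*(-4) = -36)
y(M) = 29 + M (y(M) = -7 + (M - 1*(-36)) = -7 + (M + 36) = -7 + (36 + M) = 29 + M)
((-40 + y(3)*(-82)) - 38809)*(917 - 10625) = ((-40 + (29 + 3)*(-82)) - 38809)*(917 - 10625) = ((-40 + 32*(-82)) - 38809)*(-9708) = ((-40 - 2624) - 38809)*(-9708) = (-2664 - 38809)*(-9708) = -41473*(-9708) = 402619884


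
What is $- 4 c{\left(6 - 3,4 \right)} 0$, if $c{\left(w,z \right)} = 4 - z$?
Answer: $0$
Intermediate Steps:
$- 4 c{\left(6 - 3,4 \right)} 0 = - 4 \left(4 - 4\right) 0 = \left(-4\right) 0 \cdot 0 = 0 \cdot 0 = 0$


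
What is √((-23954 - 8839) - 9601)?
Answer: I*√42394 ≈ 205.9*I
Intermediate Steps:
√((-23954 - 8839) - 9601) = √(-32793 - 9601) = √(-42394) = I*√42394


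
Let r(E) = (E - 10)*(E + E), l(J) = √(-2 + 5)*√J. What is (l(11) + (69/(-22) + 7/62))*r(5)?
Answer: 51550/341 - 50*√33 ≈ -136.06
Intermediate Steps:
l(J) = √3*√J
r(E) = 2*E*(-10 + E) (r(E) = (-10 + E)*(2*E) = 2*E*(-10 + E))
(l(11) + (69/(-22) + 7/62))*r(5) = (√3*√11 + (69/(-22) + 7/62))*(2*5*(-10 + 5)) = (√33 + (69*(-1/22) + 7*(1/62)))*(2*5*(-5)) = (√33 + (-69/22 + 7/62))*(-50) = (√33 - 1031/341)*(-50) = (-1031/341 + √33)*(-50) = 51550/341 - 50*√33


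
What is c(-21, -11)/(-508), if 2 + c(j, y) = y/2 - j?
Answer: -27/1016 ≈ -0.026575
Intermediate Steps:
c(j, y) = -2 + y/2 - j (c(j, y) = -2 + (y/2 - j) = -2 + y/2 - j)
c(-21, -11)/(-508) = (-2 + (½)*(-11) - 1*(-21))/(-508) = (-2 - 11/2 + 21)*(-1/508) = (27/2)*(-1/508) = -27/1016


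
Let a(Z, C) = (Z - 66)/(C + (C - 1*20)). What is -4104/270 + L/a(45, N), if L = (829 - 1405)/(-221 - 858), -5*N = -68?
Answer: -116188/7553 ≈ -15.383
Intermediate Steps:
N = 68/5 (N = -⅕*(-68) = 68/5 ≈ 13.600)
a(Z, C) = (-66 + Z)/(-20 + 2*C) (a(Z, C) = (-66 + Z)/(C + (C - 20)) = (-66 + Z)/(C + (-20 + C)) = (-66 + Z)/(-20 + 2*C))
L = 576/1079 (L = -576/(-1079) = -576*(-1/1079) = 576/1079 ≈ 0.53383)
-4104/270 + L/a(45, N) = -4104/270 + 576/(1079*(((-66 + 45)/(2*(-10 + 68/5))))) = -4104*1/270 + 576/(1079*(((½)*(-21)/(18/5)))) = -76/5 + 576/(1079*(((½)*(5/18)*(-21)))) = -76/5 + 576/(1079*(-35/12)) = -76/5 + (576/1079)*(-12/35) = -76/5 - 6912/37765 = -116188/7553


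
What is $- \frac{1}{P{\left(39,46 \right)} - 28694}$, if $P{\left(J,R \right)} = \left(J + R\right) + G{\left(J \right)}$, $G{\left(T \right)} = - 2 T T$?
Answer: $\frac{1}{31651} \approx 3.1595 \cdot 10^{-5}$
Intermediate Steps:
$G{\left(T \right)} = - 2 T^{2}$
$P{\left(J,R \right)} = J + R - 2 J^{2}$ ($P{\left(J,R \right)} = \left(J + R\right) - 2 J^{2} = J + R - 2 J^{2}$)
$- \frac{1}{P{\left(39,46 \right)} - 28694} = - \frac{1}{\left(39 + 46 - 2 \cdot 39^{2}\right) - 28694} = - \frac{1}{\left(39 + 46 - 3042\right) + \left(-46798 + 18104\right)} = - \frac{1}{\left(39 + 46 - 3042\right) - 28694} = - \frac{1}{-2957 - 28694} = - \frac{1}{-31651} = \left(-1\right) \left(- \frac{1}{31651}\right) = \frac{1}{31651}$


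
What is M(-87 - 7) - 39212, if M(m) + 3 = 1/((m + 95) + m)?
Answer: -3646996/93 ≈ -39215.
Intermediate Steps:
M(m) = -3 + 1/(95 + 2*m) (M(m) = -3 + 1/((m + 95) + m) = -3 + 1/((95 + m) + m) = -3 + 1/(95 + 2*m))
M(-87 - 7) - 39212 = 2*(-142 - 3*(-87 - 7))/(95 + 2*(-87 - 7)) - 39212 = 2*(-142 - 3*(-94))/(95 + 2*(-94)) - 39212 = 2*(-142 + 282)/(95 - 188) - 39212 = 2*140/(-93) - 39212 = 2*(-1/93)*140 - 39212 = -280/93 - 39212 = -3646996/93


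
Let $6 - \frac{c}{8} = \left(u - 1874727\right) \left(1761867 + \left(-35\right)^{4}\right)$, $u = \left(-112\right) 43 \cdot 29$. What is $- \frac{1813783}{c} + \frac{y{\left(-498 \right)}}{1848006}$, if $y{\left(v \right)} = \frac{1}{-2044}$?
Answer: $- \frac{862977751463717}{24824327732797670379792} \approx -3.4763 \cdot 10^{-8}$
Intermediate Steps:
$y{\left(v \right)} = - \frac{1}{2044}$
$u = -139664$ ($u = \left(-4816\right) 29 = -139664$)
$c = 52575476179024$ ($c = 48 - 8 \left(-139664 - 1874727\right) \left(1761867 + \left(-35\right)^{4}\right) = 48 - 8 \left(- 2014391 \left(1761867 + 1500625\right)\right) = 48 - 8 \left(\left(-2014391\right) 3262492\right) = 48 - -52575476178976 = 48 + 52575476178976 = 52575476179024$)
$- \frac{1813783}{c} + \frac{y{\left(-498 \right)}}{1848006} = - \frac{1813783}{52575476179024} - \frac{1}{2044 \cdot 1848006} = \left(-1813783\right) \frac{1}{52575476179024} - \frac{1}{3777324264} = - \frac{1813783}{52575476179024} - \frac{1}{3777324264} = - \frac{862977751463717}{24824327732797670379792}$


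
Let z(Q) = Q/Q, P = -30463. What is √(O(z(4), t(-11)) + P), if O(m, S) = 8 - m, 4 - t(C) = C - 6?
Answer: 18*I*√94 ≈ 174.52*I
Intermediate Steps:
t(C) = 10 - C (t(C) = 4 - (C - 6) = 4 - (-6 + C) = 4 + (6 - C) = 10 - C)
z(Q) = 1
√(O(z(4), t(-11)) + P) = √((8 - 1*1) - 30463) = √((8 - 1) - 30463) = √(7 - 30463) = √(-30456) = 18*I*√94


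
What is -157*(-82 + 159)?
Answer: -12089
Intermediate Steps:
-157*(-82 + 159) = -157*77 = -12089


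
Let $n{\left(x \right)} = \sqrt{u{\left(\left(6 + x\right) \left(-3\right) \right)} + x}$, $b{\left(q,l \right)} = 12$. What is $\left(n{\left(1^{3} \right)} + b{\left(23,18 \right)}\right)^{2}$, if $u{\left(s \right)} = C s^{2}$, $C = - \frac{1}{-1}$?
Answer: $\left(12 + \sqrt{442}\right)^{2} \approx 1090.6$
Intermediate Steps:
$C = 1$ ($C = \left(-1\right) \left(-1\right) = 1$)
$u{\left(s \right)} = s^{2}$ ($u{\left(s \right)} = 1 s^{2} = s^{2}$)
$n{\left(x \right)} = \sqrt{x + \left(-18 - 3 x\right)^{2}}$ ($n{\left(x \right)} = \sqrt{\left(\left(6 + x\right) \left(-3\right)\right)^{2} + x} = \sqrt{\left(-18 - 3 x\right)^{2} + x} = \sqrt{x + \left(-18 - 3 x\right)^{2}}$)
$\left(n{\left(1^{3} \right)} + b{\left(23,18 \right)}\right)^{2} = \left(\sqrt{1^{3} + 9 \left(6 + 1^{3}\right)^{2}} + 12\right)^{2} = \left(\sqrt{1 + 9 \left(6 + 1\right)^{2}} + 12\right)^{2} = \left(\sqrt{1 + 9 \cdot 7^{2}} + 12\right)^{2} = \left(\sqrt{1 + 9 \cdot 49} + 12\right)^{2} = \left(\sqrt{1 + 441} + 12\right)^{2} = \left(\sqrt{442} + 12\right)^{2} = \left(12 + \sqrt{442}\right)^{2}$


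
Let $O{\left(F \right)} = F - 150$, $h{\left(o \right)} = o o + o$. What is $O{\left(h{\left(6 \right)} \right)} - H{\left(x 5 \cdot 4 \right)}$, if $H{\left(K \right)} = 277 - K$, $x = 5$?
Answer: $-285$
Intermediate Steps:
$h{\left(o \right)} = o + o^{2}$ ($h{\left(o \right)} = o^{2} + o = o + o^{2}$)
$O{\left(F \right)} = -150 + F$
$O{\left(h{\left(6 \right)} \right)} - H{\left(x 5 \cdot 4 \right)} = \left(-150 + 6 \left(1 + 6\right)\right) - \left(277 - 5 \cdot 5 \cdot 4\right) = \left(-150 + 6 \cdot 7\right) - \left(277 - 25 \cdot 4\right) = \left(-150 + 42\right) - \left(277 - 100\right) = -108 - \left(277 - 100\right) = -108 - 177 = -285$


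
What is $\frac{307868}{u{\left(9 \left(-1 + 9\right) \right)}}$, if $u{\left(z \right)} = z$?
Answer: $\frac{76967}{18} \approx 4275.9$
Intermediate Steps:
$\frac{307868}{u{\left(9 \left(-1 + 9\right) \right)}} = \frac{307868}{9 \left(-1 + 9\right)} = \frac{307868}{9 \cdot 8} = \frac{307868}{72} = 307868 \cdot \frac{1}{72} = \frac{76967}{18}$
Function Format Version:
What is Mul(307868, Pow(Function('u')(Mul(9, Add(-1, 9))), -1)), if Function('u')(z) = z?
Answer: Rational(76967, 18) ≈ 4275.9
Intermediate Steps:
Mul(307868, Pow(Function('u')(Mul(9, Add(-1, 9))), -1)) = Mul(307868, Pow(Mul(9, Add(-1, 9)), -1)) = Mul(307868, Pow(Mul(9, 8), -1)) = Mul(307868, Pow(72, -1)) = Mul(307868, Rational(1, 72)) = Rational(76967, 18)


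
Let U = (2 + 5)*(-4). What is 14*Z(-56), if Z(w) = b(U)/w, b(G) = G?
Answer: 7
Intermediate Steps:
U = -28 (U = 7*(-4) = -28)
Z(w) = -28/w
14*Z(-56) = 14*(-28/(-56)) = 14*(-28*(-1/56)) = 14*(½) = 7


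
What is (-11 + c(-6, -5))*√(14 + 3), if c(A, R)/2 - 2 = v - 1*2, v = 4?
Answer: -3*√17 ≈ -12.369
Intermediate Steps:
c(A, R) = 8 (c(A, R) = 4 + 2*(4 - 1*2) = 4 + 2*(4 - 2) = 4 + 2*2 = 4 + 4 = 8)
(-11 + c(-6, -5))*√(14 + 3) = (-11 + 8)*√(14 + 3) = -3*√17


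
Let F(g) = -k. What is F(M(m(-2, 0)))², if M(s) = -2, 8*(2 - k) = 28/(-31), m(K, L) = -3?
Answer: 17161/3844 ≈ 4.4644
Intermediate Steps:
k = 131/62 (k = 2 - 7/(2*(-31)) = 2 - 7*(-1)/(2*31) = 2 - ⅛*(-28/31) = 2 + 7/62 = 131/62 ≈ 2.1129)
F(g) = -131/62 (F(g) = -1*131/62 = -131/62)
F(M(m(-2, 0)))² = (-131/62)² = 17161/3844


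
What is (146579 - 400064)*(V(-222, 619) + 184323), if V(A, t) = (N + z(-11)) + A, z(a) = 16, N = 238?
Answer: -46731227175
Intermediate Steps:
V(A, t) = 254 + A (V(A, t) = (238 + 16) + A = 254 + A)
(146579 - 400064)*(V(-222, 619) + 184323) = (146579 - 400064)*((254 - 222) + 184323) = -253485*(32 + 184323) = -253485*184355 = -46731227175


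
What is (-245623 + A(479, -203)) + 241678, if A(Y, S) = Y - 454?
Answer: -3920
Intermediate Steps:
A(Y, S) = -454 + Y
(-245623 + A(479, -203)) + 241678 = (-245623 + (-454 + 479)) + 241678 = (-245623 + 25) + 241678 = -245598 + 241678 = -3920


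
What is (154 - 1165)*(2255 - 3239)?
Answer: 994824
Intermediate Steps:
(154 - 1165)*(2255 - 3239) = -1011*(-984) = 994824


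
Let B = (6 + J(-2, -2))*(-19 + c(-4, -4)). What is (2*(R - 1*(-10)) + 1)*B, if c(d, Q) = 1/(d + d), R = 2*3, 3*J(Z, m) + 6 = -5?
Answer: -11781/8 ≈ -1472.6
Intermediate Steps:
J(Z, m) = -11/3 (J(Z, m) = -2 + (1/3)*(-5) = -2 - 5/3 = -11/3)
R = 6
c(d, Q) = 1/(2*d)
B = -357/8 (B = (6 - 11/3)*(-19 + (1/2)/(-4)) = 7*(-19 + (1/2)*(-1/4))/3 = 7*(-19 - 1/8)/3 = (7/3)*(-153/8) = -357/8 ≈ -44.625)
(2*(R - 1*(-10)) + 1)*B = (2*(6 - 1*(-10)) + 1)*(-357/8) = (2*(6 + 10) + 1)*(-357/8) = (2*16 + 1)*(-357/8) = (32 + 1)*(-357/8) = 33*(-357/8) = -11781/8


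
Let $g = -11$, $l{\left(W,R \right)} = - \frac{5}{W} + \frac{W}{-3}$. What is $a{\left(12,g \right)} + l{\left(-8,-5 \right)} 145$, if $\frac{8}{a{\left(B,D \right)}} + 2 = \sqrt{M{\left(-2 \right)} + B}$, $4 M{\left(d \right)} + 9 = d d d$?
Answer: $\frac{57787}{120} + \frac{16 \sqrt{31}}{15} \approx 487.5$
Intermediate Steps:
$l{\left(W,R \right)} = - \frac{5}{W} - \frac{W}{3}$ ($l{\left(W,R \right)} = - \frac{5}{W} + W \left(- \frac{1}{3}\right) = - \frac{5}{W} - \frac{W}{3}$)
$M{\left(d \right)} = - \frac{9}{4} + \frac{d^{3}}{4}$ ($M{\left(d \right)} = - \frac{9}{4} + \frac{d d d}{4} = - \frac{9}{4} + \frac{d^{2} d}{4} = - \frac{9}{4} + \frac{d^{3}}{4}$)
$a{\left(B,D \right)} = \frac{8}{-2 + \sqrt{- \frac{17}{4} + B}}$ ($a{\left(B,D \right)} = \frac{8}{-2 + \sqrt{\left(- \frac{9}{4} + \frac{\left(-2\right)^{3}}{4}\right) + B}} = \frac{8}{-2 + \sqrt{\left(- \frac{9}{4} + \frac{1}{4} \left(-8\right)\right) + B}} = \frac{8}{-2 + \sqrt{\left(- \frac{9}{4} - 2\right) + B}} = \frac{8}{-2 + \sqrt{- \frac{17}{4} + B}}$)
$a{\left(12,g \right)} + l{\left(-8,-5 \right)} 145 = \frac{16}{-4 + \sqrt{-17 + 4 \cdot 12}} + \left(- \frac{5}{-8} - - \frac{8}{3}\right) 145 = \frac{16}{-4 + \sqrt{-17 + 48}} + \left(\left(-5\right) \left(- \frac{1}{8}\right) + \frac{8}{3}\right) 145 = \frac{16}{-4 + \sqrt{31}} + \left(\frac{5}{8} + \frac{8}{3}\right) 145 = \frac{16}{-4 + \sqrt{31}} + \frac{79}{24} \cdot 145 = \frac{16}{-4 + \sqrt{31}} + \frac{11455}{24} = \frac{11455}{24} + \frac{16}{-4 + \sqrt{31}}$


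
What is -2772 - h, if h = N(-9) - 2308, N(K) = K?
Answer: -455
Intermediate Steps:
h = -2317 (h = -9 - 2308 = -2317)
-2772 - h = -2772 - 1*(-2317) = -2772 + 2317 = -455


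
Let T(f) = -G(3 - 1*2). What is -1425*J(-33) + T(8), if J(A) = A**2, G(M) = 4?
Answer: -1551829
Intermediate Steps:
T(f) = -4 (T(f) = -1*4 = -4)
-1425*J(-33) + T(8) = -1425*(-33)**2 - 4 = -1425*1089 - 4 = -1551825 - 4 = -1551829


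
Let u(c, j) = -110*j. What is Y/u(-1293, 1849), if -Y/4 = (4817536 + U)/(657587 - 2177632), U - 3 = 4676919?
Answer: -18988916/154580976275 ≈ -0.00012284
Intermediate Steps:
U = 4676922 (U = 3 + 4676919 = 4676922)
Y = 37977832/1520045 (Y = -4*(4817536 + 4676922)/(657587 - 2177632) = -37977832/(-1520045) = -37977832*(-1)/1520045 = -4*(-9494458/1520045) = 37977832/1520045 ≈ 24.985)
Y/u(-1293, 1849) = 37977832/(1520045*((-110*1849))) = (37977832/1520045)/(-203390) = (37977832/1520045)*(-1/203390) = -18988916/154580976275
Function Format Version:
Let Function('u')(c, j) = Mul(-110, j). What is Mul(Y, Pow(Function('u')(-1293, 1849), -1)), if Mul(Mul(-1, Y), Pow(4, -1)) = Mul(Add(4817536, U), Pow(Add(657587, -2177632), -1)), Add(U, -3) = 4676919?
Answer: Rational(-18988916, 154580976275) ≈ -0.00012284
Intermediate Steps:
U = 4676922 (U = Add(3, 4676919) = 4676922)
Y = Rational(37977832, 1520045) (Y = Mul(-4, Mul(Add(4817536, 4676922), Pow(Add(657587, -2177632), -1))) = Mul(-4, Mul(9494458, Pow(-1520045, -1))) = Mul(-4, Mul(9494458, Rational(-1, 1520045))) = Mul(-4, Rational(-9494458, 1520045)) = Rational(37977832, 1520045) ≈ 24.985)
Mul(Y, Pow(Function('u')(-1293, 1849), -1)) = Mul(Rational(37977832, 1520045), Pow(Mul(-110, 1849), -1)) = Mul(Rational(37977832, 1520045), Pow(-203390, -1)) = Mul(Rational(37977832, 1520045), Rational(-1, 203390)) = Rational(-18988916, 154580976275)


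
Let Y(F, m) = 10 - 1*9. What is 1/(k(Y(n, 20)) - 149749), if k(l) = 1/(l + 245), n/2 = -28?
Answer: -246/36838253 ≈ -6.6778e-6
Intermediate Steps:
n = -56 (n = 2*(-28) = -56)
Y(F, m) = 1 (Y(F, m) = 10 - 9 = 1)
k(l) = 1/(245 + l)
1/(k(Y(n, 20)) - 149749) = 1/(1/(245 + 1) - 149749) = 1/(1/246 - 149749) = 1/(-36838253/246) = -246/36838253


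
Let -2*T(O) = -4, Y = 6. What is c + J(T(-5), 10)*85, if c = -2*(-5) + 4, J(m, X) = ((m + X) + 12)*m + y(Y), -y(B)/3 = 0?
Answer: 4094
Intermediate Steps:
y(B) = 0 (y(B) = -3*0 = 0)
T(O) = 2 (T(O) = -½*(-4) = 2)
J(m, X) = m*(12 + X + m) (J(m, X) = ((m + X) + 12)*m + 0 = ((X + m) + 12)*m + 0 = (12 + X + m)*m + 0 = m*(12 + X + m) + 0 = m*(12 + X + m))
c = 14 (c = 10 + 4 = 14)
c + J(T(-5), 10)*85 = 14 + (2*(12 + 10 + 2))*85 = 14 + (2*24)*85 = 14 + 48*85 = 14 + 4080 = 4094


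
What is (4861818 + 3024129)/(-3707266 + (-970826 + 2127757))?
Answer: -7885947/2550335 ≈ -3.0921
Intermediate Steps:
(4861818 + 3024129)/(-3707266 + (-970826 + 2127757)) = 7885947/(-3707266 + 1156931) = 7885947/(-2550335) = 7885947*(-1/2550335) = -7885947/2550335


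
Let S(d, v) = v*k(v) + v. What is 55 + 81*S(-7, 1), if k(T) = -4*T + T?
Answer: -107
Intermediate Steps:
k(T) = -3*T
S(d, v) = v - 3*v**2 (S(d, v) = v*(-3*v) + v = -3*v**2 + v = v - 3*v**2)
55 + 81*S(-7, 1) = 55 + 81*(1*(1 - 3*1)) = 55 + 81*(1*(1 - 3)) = 55 + 81*(1*(-2)) = 55 + 81*(-2) = 55 - 162 = -107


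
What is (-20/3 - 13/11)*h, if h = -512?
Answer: 132608/33 ≈ 4018.4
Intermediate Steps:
(-20/3 - 13/11)*h = (-20/3 - 13/11)*(-512) = -259/33*(-512) = 132608/33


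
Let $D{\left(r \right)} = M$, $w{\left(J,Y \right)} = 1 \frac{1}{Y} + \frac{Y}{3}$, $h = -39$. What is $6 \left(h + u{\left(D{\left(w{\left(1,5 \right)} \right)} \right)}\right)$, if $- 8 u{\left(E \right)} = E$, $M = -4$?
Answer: $-231$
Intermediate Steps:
$w{\left(J,Y \right)} = \frac{1}{Y} + \frac{Y}{3}$ ($w{\left(J,Y \right)} = \frac{1}{Y} + Y \frac{1}{3} = \frac{1}{Y} + \frac{Y}{3}$)
$D{\left(r \right)} = -4$
$u{\left(E \right)} = - \frac{E}{8}$
$6 \left(h + u{\left(D{\left(w{\left(1,5 \right)} \right)} \right)}\right) = 6 \left(-39 - - \frac{1}{2}\right) = 6 \left(-39 + \frac{1}{2}\right) = 6 \left(- \frac{77}{2}\right) = -231$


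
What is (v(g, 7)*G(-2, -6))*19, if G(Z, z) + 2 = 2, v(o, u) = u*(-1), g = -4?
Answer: 0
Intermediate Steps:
v(o, u) = -u
G(Z, z) = 0 (G(Z, z) = -2 + 2 = 0)
(v(g, 7)*G(-2, -6))*19 = (-1*7*0)*19 = -7*0*19 = 0*19 = 0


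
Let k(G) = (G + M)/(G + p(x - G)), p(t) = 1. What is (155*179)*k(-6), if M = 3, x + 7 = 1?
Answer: 16647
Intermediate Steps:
x = -6 (x = -7 + 1 = -6)
k(G) = (3 + G)/(1 + G) (k(G) = (G + 3)/(G + 1) = (3 + G)/(1 + G))
(155*179)*k(-6) = (155*179)*((3 - 6)/(1 - 6)) = 27745*(-3/(-5)) = 27745*(-1/5*(-3)) = 27745*(3/5) = 16647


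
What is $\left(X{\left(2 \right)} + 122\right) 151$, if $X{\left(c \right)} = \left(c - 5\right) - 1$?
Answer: $17818$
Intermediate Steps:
$X{\left(c \right)} = -6 + c$ ($X{\left(c \right)} = \left(-5 + c\right) - 1 = -6 + c$)
$\left(X{\left(2 \right)} + 122\right) 151 = \left(\left(-6 + 2\right) + 122\right) 151 = \left(-4 + 122\right) 151 = 118 \cdot 151 = 17818$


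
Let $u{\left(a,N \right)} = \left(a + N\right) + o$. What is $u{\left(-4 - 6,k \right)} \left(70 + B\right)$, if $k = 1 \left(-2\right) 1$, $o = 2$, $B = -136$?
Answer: $660$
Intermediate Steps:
$k = -2$ ($k = \left(-2\right) 1 = -2$)
$u{\left(a,N \right)} = 2 + N + a$ ($u{\left(a,N \right)} = \left(a + N\right) + 2 = \left(N + a\right) + 2 = 2 + N + a$)
$u{\left(-4 - 6,k \right)} \left(70 + B\right) = \left(2 - 2 - 10\right) \left(70 - 136\right) = \left(2 - 2 - 10\right) \left(-66\right) = \left(-10\right) \left(-66\right) = 660$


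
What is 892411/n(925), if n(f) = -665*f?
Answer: -46969/32375 ≈ -1.4508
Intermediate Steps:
892411/n(925) = 892411/((-665*925)) = 892411/(-615125) = 892411*(-1/615125) = -46969/32375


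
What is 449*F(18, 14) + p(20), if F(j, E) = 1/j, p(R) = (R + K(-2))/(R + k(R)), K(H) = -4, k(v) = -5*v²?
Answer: 2743/110 ≈ 24.936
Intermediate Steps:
p(R) = (-4 + R)/(R - 5*R²) (p(R) = (R - 4)/(R - 5*R²) = (-4 + R)/(R - 5*R²))
449*F(18, 14) + p(20) = 449/18 + (4 - 1*20)/(20*(-1 + 5*20)) = 449*(1/18) + (4 - 20)/(20*(-1 + 100)) = 449/18 + (1/20)*(-16)/99 = 449/18 + (1/20)*(1/99)*(-16) = 449/18 - 4/495 = 2743/110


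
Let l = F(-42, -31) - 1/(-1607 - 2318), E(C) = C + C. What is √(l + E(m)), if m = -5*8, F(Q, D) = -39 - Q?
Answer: 4*I*√2965573/785 ≈ 8.7749*I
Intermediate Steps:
m = -40
E(C) = 2*C
l = 11776/3925 (l = (-39 - 1*(-42)) - 1/(-1607 - 2318) = (-39 + 42) - 1/(-3925) = 3 - 1*(-1/3925) = 3 + 1/3925 = 11776/3925 ≈ 3.0003)
√(l + E(m)) = √(11776/3925 + 2*(-40)) = √(11776/3925 - 80) = √(-302224/3925) = 4*I*√2965573/785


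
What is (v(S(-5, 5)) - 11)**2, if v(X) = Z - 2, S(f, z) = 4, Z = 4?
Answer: 81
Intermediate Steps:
v(X) = 2 (v(X) = 4 - 2 = 2)
(v(S(-5, 5)) - 11)**2 = (2 - 11)**2 = (-9)**2 = 81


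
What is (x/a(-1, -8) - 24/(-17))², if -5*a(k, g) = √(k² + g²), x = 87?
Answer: 10944693/3757 - 4176*√65/221 ≈ 2760.8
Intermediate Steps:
a(k, g) = -√(g² + k²)/5 (a(k, g) = -√(k² + g²)/5 = -√(g² + k²)/5)
(x/a(-1, -8) - 24/(-17))² = (87/((-√((-8)² + (-1)²)/5)) - 24/(-17))² = (87/((-√(64 + 1)/5)) - 24*(-1/17))² = (87/((-√65/5)) + 24/17)² = (87*(-√65/13) + 24/17)² = (-87*√65/13 + 24/17)² = (24/17 - 87*√65/13)²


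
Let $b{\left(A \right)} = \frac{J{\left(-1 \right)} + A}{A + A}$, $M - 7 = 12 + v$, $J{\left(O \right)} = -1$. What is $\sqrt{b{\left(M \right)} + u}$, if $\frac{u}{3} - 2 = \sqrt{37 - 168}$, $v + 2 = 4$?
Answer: $\frac{\sqrt{2856 + 1323 i \sqrt{131}}}{21} \approx 4.5507 + 3.7727 i$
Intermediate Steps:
$v = 2$ ($v = -2 + 4 = 2$)
$M = 21$ ($M = 7 + \left(12 + 2\right) = 7 + 14 = 21$)
$b{\left(A \right)} = \frac{-1 + A}{2 A}$ ($b{\left(A \right)} = \frac{-1 + A}{A + A} = \frac{-1 + A}{2 A}$)
$u = 6 + 3 i \sqrt{131}$ ($u = 6 + 3 \sqrt{37 - 168} = 6 + 3 \sqrt{-131} = 6 + 3 i \sqrt{131} \approx 6.0 + 34.337 i$)
$\sqrt{b{\left(M \right)} + u} = \sqrt{\frac{-1 + 21}{2 \cdot 21} + \left(6 + 3 i \sqrt{131}\right)} = \sqrt{\frac{1}{2} \cdot \frac{1}{21} \cdot 20 + \left(6 + 3 i \sqrt{131}\right)} = \sqrt{\frac{10}{21} + \left(6 + 3 i \sqrt{131}\right)} = \sqrt{\frac{136}{21} + 3 i \sqrt{131}}$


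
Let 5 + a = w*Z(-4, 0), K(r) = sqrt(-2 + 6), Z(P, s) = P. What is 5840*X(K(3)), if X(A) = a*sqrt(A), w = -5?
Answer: 87600*sqrt(2) ≈ 1.2389e+5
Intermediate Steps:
K(r) = 2 (K(r) = sqrt(4) = 2)
a = 15 (a = -5 - 5*(-4) = -5 + 20 = 15)
X(A) = 15*sqrt(A)
5840*X(K(3)) = 5840*(15*sqrt(2)) = 87600*sqrt(2)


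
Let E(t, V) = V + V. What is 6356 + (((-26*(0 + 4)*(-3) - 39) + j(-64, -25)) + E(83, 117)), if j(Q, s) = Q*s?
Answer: 8463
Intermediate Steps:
E(t, V) = 2*V
6356 + (((-26*(0 + 4)*(-3) - 39) + j(-64, -25)) + E(83, 117)) = 6356 + (((-26*(0 + 4)*(-3) - 39) - 64*(-25)) + 2*117) = 6356 + (((-104*(-3) - 39) + 1600) + 234) = 6356 + (((-26*(-12) - 39) + 1600) + 234) = 6356 + (((312 - 39) + 1600) + 234) = 6356 + ((273 + 1600) + 234) = 6356 + (1873 + 234) = 6356 + 2107 = 8463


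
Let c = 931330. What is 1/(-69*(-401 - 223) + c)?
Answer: 1/974386 ≈ 1.0263e-6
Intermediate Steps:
1/(-69*(-401 - 223) + c) = 1/(-69*(-401 - 223) + 931330) = 1/(-69*(-624) + 931330) = 1/(43056 + 931330) = 1/974386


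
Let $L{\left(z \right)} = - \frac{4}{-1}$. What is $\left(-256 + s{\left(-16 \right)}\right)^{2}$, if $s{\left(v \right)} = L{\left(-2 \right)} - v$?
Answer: $55696$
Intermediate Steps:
$L{\left(z \right)} = 4$ ($L{\left(z \right)} = \left(-4\right) \left(-1\right) = 4$)
$s{\left(v \right)} = 4 - v$
$\left(-256 + s{\left(-16 \right)}\right)^{2} = \left(-256 + \left(4 - -16\right)\right)^{2} = \left(-256 + \left(4 + 16\right)\right)^{2} = \left(-256 + 20\right)^{2} = \left(-236\right)^{2} = 55696$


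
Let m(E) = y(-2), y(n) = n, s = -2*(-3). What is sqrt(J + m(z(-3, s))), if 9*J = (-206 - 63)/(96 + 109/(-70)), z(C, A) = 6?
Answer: 2*I*sqrt(227795227)/19833 ≈ 1.522*I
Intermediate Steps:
s = 6
m(E) = -2
J = -18830/59499 (J = ((-206 - 63)/(96 + 109/(-70)))/9 = (-269/(96 + 109*(-1/70)))/9 = (-269/(96 - 109/70))/9 = (-269/6611/70)/9 = (-269*70/6611)/9 = (1/9)*(-18830/6611) = -18830/59499 ≈ -0.31648)
sqrt(J + m(z(-3, s))) = sqrt(-18830/59499 - 2) = sqrt(-137828/59499) = 2*I*sqrt(227795227)/19833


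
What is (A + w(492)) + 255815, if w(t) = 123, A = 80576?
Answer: 336514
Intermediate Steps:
(A + w(492)) + 255815 = (80576 + 123) + 255815 = 80699 + 255815 = 336514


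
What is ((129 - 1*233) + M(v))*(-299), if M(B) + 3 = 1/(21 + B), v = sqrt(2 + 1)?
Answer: 4668885/146 + 299*sqrt(3)/438 ≈ 31980.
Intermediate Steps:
v = sqrt(3) ≈ 1.7320
M(B) = -3 + 1/(21 + B)
((129 - 1*233) + M(v))*(-299) = ((129 - 1*233) + (-62 - 3*sqrt(3))/(21 + sqrt(3)))*(-299) = ((129 - 233) + (-62 - 3*sqrt(3))/(21 + sqrt(3)))*(-299) = (-104 + (-62 - 3*sqrt(3))/(21 + sqrt(3)))*(-299) = 31096 - 299*(-62 - 3*sqrt(3))/(21 + sqrt(3))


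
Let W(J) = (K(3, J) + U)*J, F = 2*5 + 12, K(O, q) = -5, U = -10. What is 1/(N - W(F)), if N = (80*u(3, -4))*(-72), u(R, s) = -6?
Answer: 1/34890 ≈ 2.8662e-5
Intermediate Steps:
F = 22 (F = 10 + 12 = 22)
W(J) = -15*J (W(J) = (-5 - 10)*J = -15*J)
N = 34560 (N = (80*(-6))*(-72) = -480*(-72) = 34560)
1/(N - W(F)) = 1/(34560 - (-15)*22) = 1/(34560 - 1*(-330)) = 1/(34560 + 330) = 1/34890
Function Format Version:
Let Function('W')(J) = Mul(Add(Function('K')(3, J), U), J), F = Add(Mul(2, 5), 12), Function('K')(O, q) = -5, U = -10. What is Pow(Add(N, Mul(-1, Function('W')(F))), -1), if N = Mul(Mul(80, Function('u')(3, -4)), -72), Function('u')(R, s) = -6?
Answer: Rational(1, 34890) ≈ 2.8662e-5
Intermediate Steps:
F = 22 (F = Add(10, 12) = 22)
Function('W')(J) = Mul(-15, J) (Function('W')(J) = Mul(Add(-5, -10), J) = Mul(-15, J))
N = 34560 (N = Mul(Mul(80, -6), -72) = Mul(-480, -72) = 34560)
Pow(Add(N, Mul(-1, Function('W')(F))), -1) = Pow(Add(34560, Mul(-1, Mul(-15, 22))), -1) = Pow(Add(34560, Mul(-1, -330)), -1) = Pow(Add(34560, 330), -1) = Pow(34890, -1) = Rational(1, 34890)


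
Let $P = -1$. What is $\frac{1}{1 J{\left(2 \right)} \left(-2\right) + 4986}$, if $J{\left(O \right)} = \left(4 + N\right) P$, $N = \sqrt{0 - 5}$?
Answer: $\frac{2497}{12470028} - \frac{i \sqrt{5}}{12470028} \approx 0.00020024 - 1.7932 \cdot 10^{-7} i$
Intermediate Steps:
$N = i \sqrt{5}$ ($N = \sqrt{-5} = i \sqrt{5} \approx 2.2361 i$)
$J{\left(O \right)} = -4 - i \sqrt{5}$ ($J{\left(O \right)} = \left(4 + i \sqrt{5}\right) \left(-1\right) = -4 - i \sqrt{5}$)
$\frac{1}{1 J{\left(2 \right)} \left(-2\right) + 4986} = \frac{1}{1 \left(-4 - i \sqrt{5}\right) \left(-2\right) + 4986} = \frac{1}{\left(-4 - i \sqrt{5}\right) \left(-2\right) + 4986} = \frac{1}{\left(8 + 2 i \sqrt{5}\right) + 4986} = \frac{1}{4994 + 2 i \sqrt{5}}$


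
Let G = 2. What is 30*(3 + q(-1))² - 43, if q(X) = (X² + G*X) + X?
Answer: -13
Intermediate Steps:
q(X) = X² + 3*X (q(X) = (X² + 2*X) + X = X² + 3*X)
30*(3 + q(-1))² - 43 = 30*(3 - (3 - 1))² - 43 = 30*(3 - 1*2)² - 43 = 30*(3 - 2)² - 43 = 30*1² - 43 = 30*1 - 43 = 30 - 43 = -13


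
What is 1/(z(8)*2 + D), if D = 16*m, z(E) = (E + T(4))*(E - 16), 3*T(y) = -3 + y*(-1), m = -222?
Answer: -3/10928 ≈ -0.00027452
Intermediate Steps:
T(y) = -1 - y/3 (T(y) = (-3 + y*(-1))/3 = (-3 - y)/3 = -1 - y/3)
z(E) = (-16 + E)*(-7/3 + E) (z(E) = (E + (-1 - ⅓*4))*(E - 16) = (E + (-1 - 4/3))*(-16 + E) = (E - 7/3)*(-16 + E) = (-7/3 + E)*(-16 + E) = (-16 + E)*(-7/3 + E))
D = -3552 (D = 16*(-222) = -3552)
1/(z(8)*2 + D) = 1/((112/3 + 8² - 55/3*8)*2 - 3552) = 1/((112/3 + 64 - 440/3)*2 - 3552) = 1/(-136/3*2 - 3552) = 1/(-272/3 - 3552) = 1/(-10928/3) = -3/10928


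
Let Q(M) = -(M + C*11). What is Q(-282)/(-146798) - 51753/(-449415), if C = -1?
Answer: 2488519433/21991074390 ≈ 0.11316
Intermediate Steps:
Q(M) = 11 - M (Q(M) = -(M - 1*11) = -(M - 11) = -(-11 + M) = 11 - M)
Q(-282)/(-146798) - 51753/(-449415) = (11 - 1*(-282))/(-146798) - 51753/(-449415) = (11 + 282)*(-1/146798) - 51753*(-1/449415) = 293*(-1/146798) + 17251/149805 = -293/146798 + 17251/149805 = 2488519433/21991074390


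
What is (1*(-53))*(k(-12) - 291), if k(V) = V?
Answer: 16059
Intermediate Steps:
(1*(-53))*(k(-12) - 291) = (1*(-53))*(-12 - 291) = -53*(-303) = 16059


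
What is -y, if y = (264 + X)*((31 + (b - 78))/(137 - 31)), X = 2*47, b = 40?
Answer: 1253/53 ≈ 23.642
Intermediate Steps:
X = 94
y = -1253/53 (y = (264 + 94)*((31 + (40 - 78))/(137 - 31)) = 358*((31 - 38)/106) = 358*(-7*1/106) = 358*(-7/106) = -1253/53 ≈ -23.642)
-y = -1*(-1253/53) = 1253/53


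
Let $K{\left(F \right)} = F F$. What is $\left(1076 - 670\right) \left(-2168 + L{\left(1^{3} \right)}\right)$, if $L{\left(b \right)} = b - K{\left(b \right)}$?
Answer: $-880208$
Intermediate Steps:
$K{\left(F \right)} = F^{2}$
$L{\left(b \right)} = b - b^{2}$
$\left(1076 - 670\right) \left(-2168 + L{\left(1^{3} \right)}\right) = \left(1076 - 670\right) \left(-2168 + 1^{3} \left(1 - 1^{3}\right)\right) = 406 \left(-2168 + 1 \left(1 - 1\right)\right) = 406 \left(-2168 + 1 \cdot 0\right) = 406 \left(-2168 + 0\right) = 406 \left(-2168\right) = -880208$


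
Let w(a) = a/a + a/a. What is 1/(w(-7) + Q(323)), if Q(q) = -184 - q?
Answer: -1/505 ≈ -0.0019802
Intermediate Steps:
w(a) = 2 (w(a) = 1 + 1 = 2)
1/(w(-7) + Q(323)) = 1/(2 + (-184 - 1*323)) = 1/(2 + (-184 - 323)) = 1/(2 - 507) = 1/(-505) = -1/505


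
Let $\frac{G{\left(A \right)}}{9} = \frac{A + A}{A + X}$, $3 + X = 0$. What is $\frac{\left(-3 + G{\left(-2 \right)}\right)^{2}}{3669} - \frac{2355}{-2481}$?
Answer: $\frac{24122944}{25285525} \approx 0.95402$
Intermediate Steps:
$X = -3$ ($X = -3 + 0 = -3$)
$G{\left(A \right)} = \frac{18 A}{-3 + A}$ ($G{\left(A \right)} = 9 \frac{A + A}{A - 3} = 9 \frac{2 A}{-3 + A} = \frac{18 A}{-3 + A}$)
$\frac{\left(-3 + G{\left(-2 \right)}\right)^{2}}{3669} - \frac{2355}{-2481} = \frac{\left(-3 + 18 \left(-2\right) \frac{1}{-3 - 2}\right)^{2}}{3669} - \frac{2355}{-2481} = \left(-3 + 18 \left(-2\right) \frac{1}{-5}\right)^{2} \cdot \frac{1}{3669} - - \frac{785}{827} = \left(-3 + 18 \left(-2\right) \left(- \frac{1}{5}\right)\right)^{2} \cdot \frac{1}{3669} + \frac{785}{827} = \left(-3 + \frac{36}{5}\right)^{2} \cdot \frac{1}{3669} + \frac{785}{827} = \left(\frac{21}{5}\right)^{2} \cdot \frac{1}{3669} + \frac{785}{827} = \frac{441}{25} \cdot \frac{1}{3669} + \frac{785}{827} = \frac{147}{30575} + \frac{785}{827} = \frac{24122944}{25285525}$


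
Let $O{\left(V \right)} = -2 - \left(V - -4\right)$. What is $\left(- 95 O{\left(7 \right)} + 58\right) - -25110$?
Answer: $26403$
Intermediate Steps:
$O{\left(V \right)} = -6 - V$ ($O{\left(V \right)} = -2 - \left(V + 4\right) = -2 - \left(4 + V\right) = -6 - V$)
$\left(- 95 O{\left(7 \right)} + 58\right) - -25110 = \left(- 95 \left(-6 - 7\right) + 58\right) - -25110 = \left(- 95 \left(-6 - 7\right) + 58\right) + 25110 = \left(\left(-95\right) \left(-13\right) + 58\right) + 25110 = \left(1235 + 58\right) + 25110 = 1293 + 25110 = 26403$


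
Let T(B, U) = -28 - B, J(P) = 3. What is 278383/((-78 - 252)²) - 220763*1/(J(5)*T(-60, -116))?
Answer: -2001197161/871200 ≈ -2297.1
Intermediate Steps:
278383/((-78 - 252)²) - 220763*1/(J(5)*T(-60, -116)) = 278383/((-78 - 252)²) - 220763*1/(3*(-28 - 1*(-60))) = 278383/((-330)²) - 220763*1/(3*(-28 + 60)) = 278383/108900 - 220763/(3*32) = 278383*(1/108900) - 220763/96 = 278383/108900 - 220763*1/96 = 278383/108900 - 220763/96 = -2001197161/871200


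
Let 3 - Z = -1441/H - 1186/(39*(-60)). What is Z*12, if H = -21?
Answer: -1083142/1365 ≈ -793.51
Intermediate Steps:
Z = -541571/8190 (Z = 3 - (-1441/(-21) - 1186/(39*(-60))) = 3 - (-1441*(-1/21) - 1186/(-2340)) = 3 - (1441/21 - 1186*(-1/2340)) = 3 - (1441/21 + 593/1170) = 3 - 1*566141/8190 = 3 - 566141/8190 = -541571/8190 ≈ -66.126)
Z*12 = -541571/8190*12 = -1083142/1365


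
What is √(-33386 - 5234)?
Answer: 2*I*√9655 ≈ 196.52*I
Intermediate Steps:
√(-33386 - 5234) = √(-38620) = 2*I*√9655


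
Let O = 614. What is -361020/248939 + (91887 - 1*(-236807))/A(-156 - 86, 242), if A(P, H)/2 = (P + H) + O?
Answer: 40690711553/152848546 ≈ 266.22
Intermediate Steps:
A(P, H) = 1228 + 2*H + 2*P (A(P, H) = 2*((P + H) + 614) = 2*((H + P) + 614) = 2*(614 + H + P) = 1228 + 2*H + 2*P)
-361020/248939 + (91887 - 1*(-236807))/A(-156 - 86, 242) = -361020/248939 + (91887 - 1*(-236807))/(1228 + 2*242 + 2*(-156 - 86)) = -361020*1/248939 + (91887 + 236807)/(1228 + 484 + 2*(-242)) = -361020/248939 + 328694/(1228 + 484 - 484) = -361020/248939 + 328694/1228 = -361020/248939 + 328694*(1/1228) = -361020/248939 + 164347/614 = 40690711553/152848546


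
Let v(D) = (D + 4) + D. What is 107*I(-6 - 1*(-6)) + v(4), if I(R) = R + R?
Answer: 12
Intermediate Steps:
v(D) = 4 + 2*D (v(D) = (4 + D) + D = 4 + 2*D)
I(R) = 2*R
107*I(-6 - 1*(-6)) + v(4) = 107*(2*(-6 - 1*(-6))) + (4 + 2*4) = 107*(2*(-6 + 6)) + (4 + 8) = 107*(2*0) + 12 = 107*0 + 12 = 0 + 12 = 12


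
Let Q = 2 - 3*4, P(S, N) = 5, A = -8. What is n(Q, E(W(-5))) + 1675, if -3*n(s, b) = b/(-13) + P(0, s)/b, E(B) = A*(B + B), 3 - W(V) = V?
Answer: 8345281/4992 ≈ 1671.7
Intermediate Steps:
W(V) = 3 - V
Q = -10 (Q = 2 - 12 = -10)
E(B) = -16*B (E(B) = -8*(B + B) = -16*B)
n(s, b) = -5/(3*b) + b/39 (n(s, b) = -(b/(-13) + 5/b)/3 = -(b*(-1/13) + 5/b)/3 = -(-b/13 + 5/b)/3 = -(5/b - b/13)/3 = -5/(3*b) + b/39)
n(Q, E(W(-5))) + 1675 = (-65 + (-16*(3 - 1*(-5)))²)/(39*((-16*(3 - 1*(-5))))) + 1675 = (-65 + (-16*(3 + 5))²)/(39*((-16*(3 + 5)))) + 1675 = (-65 + (-16*8)²)/(39*((-16*8))) + 1675 = (1/39)*(-65 + (-128)²)/(-128) + 1675 = (1/39)*(-1/128)*(-65 + 16384) + 1675 = (1/39)*(-1/128)*16319 + 1675 = -16319/4992 + 1675 = 8345281/4992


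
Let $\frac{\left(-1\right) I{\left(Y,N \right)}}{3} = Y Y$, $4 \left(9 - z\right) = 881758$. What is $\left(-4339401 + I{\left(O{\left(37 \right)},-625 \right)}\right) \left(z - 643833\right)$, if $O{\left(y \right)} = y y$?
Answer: $8609692732434$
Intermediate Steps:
$z = - \frac{440861}{2}$ ($z = 9 - \frac{440879}{2} = - \frac{440861}{2} \approx -2.2043 \cdot 10^{5}$)
$O{\left(y \right)} = y^{2}$
$I{\left(Y,N \right)} = - 3 Y^{2}$ ($I{\left(Y,N \right)} = - 3 Y Y = - 3 Y^{2}$)
$\left(-4339401 + I{\left(O{\left(37 \right)},-625 \right)}\right) \left(z - 643833\right) = \left(-4339401 - 3 \left(37^{2}\right)^{2}\right) \left(- \frac{440861}{2} - 643833\right) = \left(-4339401 - 3 \cdot 1369^{2}\right) \left(- \frac{1728527}{2}\right) = \left(-4339401 - 5622483\right) \left(- \frac{1728527}{2}\right) = \left(-9961884\right) \left(- \frac{1728527}{2}\right) = 8609692732434$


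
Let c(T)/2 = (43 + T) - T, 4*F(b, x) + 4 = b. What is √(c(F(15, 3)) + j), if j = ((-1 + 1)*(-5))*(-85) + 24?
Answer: √110 ≈ 10.488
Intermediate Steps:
F(b, x) = -1 + b/4
j = 24 (j = (0*(-5))*(-85) + 24 = 0*(-85) + 24 = 0 + 24 = 24)
c(T) = 86 (c(T) = 2*((43 + T) - T) = 2*43 = 86)
√(c(F(15, 3)) + j) = √(86 + 24) = √110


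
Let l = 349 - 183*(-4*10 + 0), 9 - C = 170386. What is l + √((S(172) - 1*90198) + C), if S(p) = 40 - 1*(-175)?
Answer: 7669 + 2*I*√65090 ≈ 7669.0 + 510.25*I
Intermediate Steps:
C = -170377 (C = 9 - 1*170386 = 9 - 170386 = -170377)
S(p) = 215 (S(p) = 40 + 175 = 215)
l = 7669 (l = 349 - 183*(-40 + 0) = 349 - 183*(-40) = 349 + 7320 = 7669)
l + √((S(172) - 1*90198) + C) = 7669 + √((215 - 1*90198) - 170377) = 7669 + √((215 - 90198) - 170377) = 7669 + √(-89983 - 170377) = 7669 + √(-260360) = 7669 + 2*I*√65090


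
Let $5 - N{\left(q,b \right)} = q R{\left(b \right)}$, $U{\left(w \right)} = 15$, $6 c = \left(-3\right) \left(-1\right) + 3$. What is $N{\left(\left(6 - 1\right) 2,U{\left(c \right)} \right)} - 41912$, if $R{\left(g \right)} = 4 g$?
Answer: $-42507$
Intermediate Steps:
$c = 1$ ($c = \frac{\left(-3\right) \left(-1\right) + 3}{6} = \frac{3 + 3}{6} = \frac{1}{6} \cdot 6 = 1$)
$N{\left(q,b \right)} = 5 - 4 b q$ ($N{\left(q,b \right)} = 5 - q 4 b = 5 - 4 b q$)
$N{\left(\left(6 - 1\right) 2,U{\left(c \right)} \right)} - 41912 = \left(5 - 60 \left(6 - 1\right) 2\right) - 41912 = \left(5 - 60 \cdot 5 \cdot 2\right) - 41912 = \left(5 - 60 \cdot 10\right) - 41912 = \left(5 - 600\right) - 41912 = -595 - 41912 = -42507$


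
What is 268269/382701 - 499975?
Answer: -63780221402/127567 ≈ -4.9997e+5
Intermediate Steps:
268269/382701 - 499975 = 268269*(1/382701) - 499975 = 89423/127567 - 499975 = -63780221402/127567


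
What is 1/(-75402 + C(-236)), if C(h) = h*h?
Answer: -1/19706 ≈ -5.0746e-5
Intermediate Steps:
C(h) = h²
1/(-75402 + C(-236)) = 1/(-75402 + (-236)²) = 1/(-75402 + 55696) = 1/(-19706) = -1/19706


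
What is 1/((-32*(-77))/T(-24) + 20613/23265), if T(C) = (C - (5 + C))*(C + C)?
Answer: 7755/86489 ≈ 0.089665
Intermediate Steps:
T(C) = -10*C (T(C) = (C + (-5 - C))*(2*C) = -10*C)
1/((-32*(-77))/T(-24) + 20613/23265) = 1/((-32*(-77))/((-10*(-24))) + 20613/23265) = 1/(2464/240 + 20613*(1/23265)) = 1/(2464*(1/240) + 6871/7755) = 1/(154/15 + 6871/7755) = 1/(86489/7755) = 7755/86489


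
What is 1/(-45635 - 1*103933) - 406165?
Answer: -60749286721/149568 ≈ -4.0617e+5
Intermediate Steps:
1/(-45635 - 1*103933) - 406165 = 1/(-45635 - 103933) - 406165 = 1/(-149568) - 406165 = -1/149568 - 406165 = -60749286721/149568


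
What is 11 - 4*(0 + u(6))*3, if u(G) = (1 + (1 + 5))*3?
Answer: -241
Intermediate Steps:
u(G) = 21 (u(G) = (1 + 6)*3 = 7*3 = 21)
11 - 4*(0 + u(6))*3 = 11 - 4*(0 + 21)*3 = 11 - 84*3 = 11 - 4*63 = 11 - 252 = -241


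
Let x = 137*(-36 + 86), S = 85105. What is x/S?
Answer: 1370/17021 ≈ 0.080489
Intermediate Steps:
x = 6850 (x = 137*50 = 6850)
x/S = 6850/85105 = 6850*(1/85105) = 1370/17021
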